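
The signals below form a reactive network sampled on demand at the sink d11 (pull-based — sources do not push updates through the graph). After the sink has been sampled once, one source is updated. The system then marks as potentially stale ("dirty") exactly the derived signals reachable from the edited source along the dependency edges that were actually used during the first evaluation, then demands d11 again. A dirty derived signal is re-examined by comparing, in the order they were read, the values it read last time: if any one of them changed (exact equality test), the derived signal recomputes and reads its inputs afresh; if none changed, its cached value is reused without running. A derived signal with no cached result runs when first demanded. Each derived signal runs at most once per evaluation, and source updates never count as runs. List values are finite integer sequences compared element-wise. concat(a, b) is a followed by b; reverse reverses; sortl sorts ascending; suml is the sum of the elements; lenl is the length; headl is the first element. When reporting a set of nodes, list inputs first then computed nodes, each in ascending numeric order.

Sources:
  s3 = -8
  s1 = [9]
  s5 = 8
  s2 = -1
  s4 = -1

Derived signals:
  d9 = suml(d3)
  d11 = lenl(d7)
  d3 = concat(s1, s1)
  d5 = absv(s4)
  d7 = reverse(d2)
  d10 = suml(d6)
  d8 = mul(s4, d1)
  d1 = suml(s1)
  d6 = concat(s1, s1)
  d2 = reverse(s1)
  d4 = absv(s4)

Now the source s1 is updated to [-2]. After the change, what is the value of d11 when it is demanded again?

d11 now evaluates to 1.

Initial pass — values computed on the first demand:
  d2 = reverse([9]) = [9]
  d7 = reverse([9]) = [9]
  d11 = lenl([9]) = 1

Second demand — change propagation:
  d2: re-runs because s1 [9]->[-2]; new result [-2].
  d7: re-runs because d2 [9]->[-2]; new result [-2].
  d11: re-runs because d7 [9]->[-2]; new result 1 (unchanged).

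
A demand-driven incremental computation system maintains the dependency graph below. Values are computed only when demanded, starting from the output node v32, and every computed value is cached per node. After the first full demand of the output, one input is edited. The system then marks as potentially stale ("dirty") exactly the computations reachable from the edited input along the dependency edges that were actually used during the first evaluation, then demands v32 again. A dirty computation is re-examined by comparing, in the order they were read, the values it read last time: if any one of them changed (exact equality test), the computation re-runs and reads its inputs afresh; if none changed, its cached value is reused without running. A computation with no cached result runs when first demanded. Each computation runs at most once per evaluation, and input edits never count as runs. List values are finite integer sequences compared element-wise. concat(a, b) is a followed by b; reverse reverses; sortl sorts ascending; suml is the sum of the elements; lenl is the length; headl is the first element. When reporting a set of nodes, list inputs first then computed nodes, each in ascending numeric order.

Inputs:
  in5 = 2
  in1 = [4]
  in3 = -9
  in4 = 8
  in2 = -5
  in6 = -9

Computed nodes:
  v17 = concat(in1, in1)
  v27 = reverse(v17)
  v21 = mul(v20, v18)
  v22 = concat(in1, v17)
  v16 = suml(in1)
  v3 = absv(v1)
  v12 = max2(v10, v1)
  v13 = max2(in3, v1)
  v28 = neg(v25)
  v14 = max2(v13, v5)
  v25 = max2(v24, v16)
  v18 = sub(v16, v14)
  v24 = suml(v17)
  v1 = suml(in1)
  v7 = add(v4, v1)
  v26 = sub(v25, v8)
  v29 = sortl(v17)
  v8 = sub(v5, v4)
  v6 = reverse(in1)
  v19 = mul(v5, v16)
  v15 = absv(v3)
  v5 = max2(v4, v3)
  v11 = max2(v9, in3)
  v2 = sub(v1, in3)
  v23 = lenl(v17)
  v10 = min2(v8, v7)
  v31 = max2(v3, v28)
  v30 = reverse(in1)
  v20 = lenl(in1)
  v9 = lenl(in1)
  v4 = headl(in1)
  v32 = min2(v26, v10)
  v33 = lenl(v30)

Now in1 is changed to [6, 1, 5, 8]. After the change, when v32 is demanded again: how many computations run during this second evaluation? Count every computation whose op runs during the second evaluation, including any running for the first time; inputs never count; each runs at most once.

First evaluation (everything demanded from the output):
  v1 = suml([4]) = 4
  v3 = absv(4) = 4
  v4 = headl([4]) = 4
  v5 = max2(4, 4) = 4
  v7 = add(4, 4) = 8
  v8 = sub(4, 4) = 0
  v10 = min2(0, 8) = 0
  v16 = suml([4]) = 4
  v17 = concat([4], [4]) = [4, 4]
  v24 = suml([4, 4]) = 8
  v25 = max2(8, 4) = 8
  v26 = sub(8, 0) = 8
  v32 = min2(8, 0) = 0

Propagation after the edit:
  v1: runs — in1 [4]->[6, 1, 5, 8]; result 20.
  v3: runs — v1 4->20; result 20.
  v4: runs — in1 [4]->[6, 1, 5, 8]; result 6.
  v5: runs — v4 4->6; v3 4->20; result 20.
  v7: runs — v4 4->6; v1 4->20; result 26.
  v8: runs — v5 4->20; v4 4->6; result 14.
  v10: runs — v8 0->14; v7 8->26; result 14.
  v16: runs — in1 [4]->[6, 1, 5, 8]; result 20.
  v17: runs — in1 [4]->[6, 1, 5, 8]; in1 [4]->[6, 1, 5, 8]; result [6, 1, 5, 8, 6, 1, 5, 8].
  v24: runs — v17 [4, 4]->[6, 1, 5, 8, 6, 1, 5, 8]; result 40.
  v25: runs — v24 8->40; v16 4->20; result 40.
  v26: runs — v25 8->40; v8 0->14; result 26.
  v32: runs — v26 8->26; v10 0->14; result 14.

Computations that run: v1, v3, v4, v5, v7, v8, v10, v16, v17, v24, v25, v26, v32 — 13 in total.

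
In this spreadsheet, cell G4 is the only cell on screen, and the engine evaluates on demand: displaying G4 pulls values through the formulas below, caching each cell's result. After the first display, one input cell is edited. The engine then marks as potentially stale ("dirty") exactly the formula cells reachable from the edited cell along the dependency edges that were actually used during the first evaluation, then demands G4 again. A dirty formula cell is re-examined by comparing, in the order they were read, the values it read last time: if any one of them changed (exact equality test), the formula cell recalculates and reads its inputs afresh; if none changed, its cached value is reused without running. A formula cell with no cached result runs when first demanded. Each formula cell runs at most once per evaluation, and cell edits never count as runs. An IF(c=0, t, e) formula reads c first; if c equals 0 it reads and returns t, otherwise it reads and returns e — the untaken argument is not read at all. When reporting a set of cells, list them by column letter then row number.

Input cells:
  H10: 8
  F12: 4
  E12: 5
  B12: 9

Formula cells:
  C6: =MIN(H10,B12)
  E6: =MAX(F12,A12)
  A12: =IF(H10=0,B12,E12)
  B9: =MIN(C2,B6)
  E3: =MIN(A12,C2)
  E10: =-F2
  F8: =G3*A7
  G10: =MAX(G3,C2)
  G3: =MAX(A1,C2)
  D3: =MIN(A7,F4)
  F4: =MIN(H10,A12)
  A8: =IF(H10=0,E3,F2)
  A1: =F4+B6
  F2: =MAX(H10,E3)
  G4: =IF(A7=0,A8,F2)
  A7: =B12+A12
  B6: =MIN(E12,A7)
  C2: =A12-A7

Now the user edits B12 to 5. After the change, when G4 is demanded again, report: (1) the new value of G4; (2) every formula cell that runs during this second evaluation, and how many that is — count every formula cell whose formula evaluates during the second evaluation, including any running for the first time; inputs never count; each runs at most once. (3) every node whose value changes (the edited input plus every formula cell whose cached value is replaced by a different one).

G4 now evaluates to 8.
Run set: A7, C2, E3, F2, G4 (5 run).
Changed values: A7, B12, C2, E3.

Initial pass — values computed on the first demand:
  A12 = IF(H10=0: H10=8 -> else branch E12) = 5
  A7 = 9 + 5 = 14
  C2 = 5 - 14 = -9
  E3 = MIN(5, -9) = -9
  F2 = MAX(8, -9) = 8
  G4 = IF(A7=0: A7=14 -> else branch F2) = 8

Second demand — change propagation:
  A7: re-runs because B12 9->5; new result 10.
  C2: re-runs because A7 14->10; new result -5.
  E3: re-runs because C2 -9->-5; new result -5.
  F2: re-runs because E3 -9->-5; new result 8 (unchanged).
  G4: re-runs because A7 14->10; new result 8 (unchanged).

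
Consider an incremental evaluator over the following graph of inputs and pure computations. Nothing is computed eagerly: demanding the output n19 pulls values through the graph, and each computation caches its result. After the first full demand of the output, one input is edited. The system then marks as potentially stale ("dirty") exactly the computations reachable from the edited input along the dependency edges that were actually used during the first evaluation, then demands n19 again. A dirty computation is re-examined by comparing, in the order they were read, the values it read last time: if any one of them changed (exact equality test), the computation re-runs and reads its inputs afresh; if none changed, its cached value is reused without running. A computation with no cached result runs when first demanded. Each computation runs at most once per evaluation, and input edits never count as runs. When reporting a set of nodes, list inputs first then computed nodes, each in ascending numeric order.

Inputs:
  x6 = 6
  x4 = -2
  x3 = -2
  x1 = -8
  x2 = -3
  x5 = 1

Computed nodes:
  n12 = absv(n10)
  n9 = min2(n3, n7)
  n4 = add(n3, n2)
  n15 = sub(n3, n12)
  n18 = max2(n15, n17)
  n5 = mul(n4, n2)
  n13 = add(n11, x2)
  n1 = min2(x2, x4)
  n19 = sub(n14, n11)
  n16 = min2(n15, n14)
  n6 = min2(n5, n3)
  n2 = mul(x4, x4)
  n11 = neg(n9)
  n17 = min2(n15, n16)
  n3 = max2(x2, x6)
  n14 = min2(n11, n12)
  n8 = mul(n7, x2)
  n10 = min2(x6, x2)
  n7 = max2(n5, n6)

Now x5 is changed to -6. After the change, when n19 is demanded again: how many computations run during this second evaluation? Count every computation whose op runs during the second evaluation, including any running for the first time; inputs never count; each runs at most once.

Initial pass — values computed on the first demand:
  n2 = mul(-2, -2) = 4
  n3 = max2(-3, 6) = 6
  n4 = add(6, 4) = 10
  n5 = mul(10, 4) = 40
  n6 = min2(40, 6) = 6
  n7 = max2(40, 6) = 40
  n9 = min2(6, 40) = 6
  n10 = min2(6, -3) = -3
  n11 = neg(6) = -6
  n12 = absv(-3) = 3
  n14 = min2(-6, 3) = -6
  n19 = sub(-6, -6) = 0

Second demand — change propagation:
  no demanded computation ever read x5, so the edit dirties nothing and nothing runs.

The important point: nothing the output needs ever reads x5, so the edit is invisible to it.

Run set: none (0 run).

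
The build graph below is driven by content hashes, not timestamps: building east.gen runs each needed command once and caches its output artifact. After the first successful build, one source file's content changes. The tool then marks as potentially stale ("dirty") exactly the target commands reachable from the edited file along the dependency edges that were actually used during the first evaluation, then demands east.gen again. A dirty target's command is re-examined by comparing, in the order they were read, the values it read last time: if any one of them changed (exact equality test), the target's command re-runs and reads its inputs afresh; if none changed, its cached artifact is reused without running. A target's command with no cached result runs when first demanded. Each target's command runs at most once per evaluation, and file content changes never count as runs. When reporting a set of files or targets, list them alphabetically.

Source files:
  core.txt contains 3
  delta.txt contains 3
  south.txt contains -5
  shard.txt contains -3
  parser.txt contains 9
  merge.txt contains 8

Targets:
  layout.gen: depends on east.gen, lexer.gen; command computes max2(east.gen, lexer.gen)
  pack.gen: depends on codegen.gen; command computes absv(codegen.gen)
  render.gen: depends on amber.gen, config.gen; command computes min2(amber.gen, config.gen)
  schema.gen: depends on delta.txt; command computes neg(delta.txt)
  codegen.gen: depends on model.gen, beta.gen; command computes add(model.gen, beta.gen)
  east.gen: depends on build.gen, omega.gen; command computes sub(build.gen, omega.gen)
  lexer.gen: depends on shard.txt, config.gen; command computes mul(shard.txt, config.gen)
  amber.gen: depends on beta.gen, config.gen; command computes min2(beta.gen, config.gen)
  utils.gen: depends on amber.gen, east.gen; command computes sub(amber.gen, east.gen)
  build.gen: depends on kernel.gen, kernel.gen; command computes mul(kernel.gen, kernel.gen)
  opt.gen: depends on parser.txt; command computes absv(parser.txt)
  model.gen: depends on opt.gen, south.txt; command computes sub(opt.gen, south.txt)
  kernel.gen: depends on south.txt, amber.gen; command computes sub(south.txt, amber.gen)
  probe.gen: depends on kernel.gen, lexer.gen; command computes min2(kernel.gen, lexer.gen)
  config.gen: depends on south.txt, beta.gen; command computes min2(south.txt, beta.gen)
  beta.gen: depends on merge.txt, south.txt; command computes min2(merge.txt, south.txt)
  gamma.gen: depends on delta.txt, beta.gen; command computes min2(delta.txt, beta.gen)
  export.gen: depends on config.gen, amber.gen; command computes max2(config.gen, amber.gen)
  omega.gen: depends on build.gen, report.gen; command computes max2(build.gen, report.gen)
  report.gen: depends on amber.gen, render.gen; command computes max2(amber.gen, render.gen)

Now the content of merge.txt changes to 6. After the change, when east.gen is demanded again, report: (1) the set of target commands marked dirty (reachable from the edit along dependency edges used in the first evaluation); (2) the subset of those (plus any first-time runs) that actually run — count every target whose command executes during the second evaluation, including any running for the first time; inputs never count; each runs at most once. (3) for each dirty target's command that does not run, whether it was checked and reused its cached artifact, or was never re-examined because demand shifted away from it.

Initial pass — values computed on the first demand:
  beta.gen = min2(8, -5) = -5
  config.gen = min2(-5, -5) = -5
  amber.gen = min2(-5, -5) = -5
  kernel.gen = sub(-5, -5) = 0
  build.gen = mul(0, 0) = 0
  render.gen = min2(-5, -5) = -5
  report.gen = max2(-5, -5) = -5
  omega.gen = max2(0, -5) = 0
  east.gen = sub(0, 0) = 0

Second demand — change propagation:
  beta.gen: re-runs because merge.txt 8->6; new result -5 (unchanged).
  config.gen: re-examined; everything it read last time is the same (south.txt unchanged, beta.gen unchanged) — cache -5 kept, no run.
  amber.gen: re-examined; everything it read last time is the same (beta.gen unchanged, config.gen unchanged) — cache -5 kept, no run.
  kernel.gen: re-examined; everything it read last time is the same (south.txt unchanged, amber.gen unchanged) — cache 0 kept, no run.
  build.gen: re-examined; everything it read last time is the same (kernel.gen unchanged, kernel.gen unchanged) — cache 0 kept, no run.
  render.gen: re-examined; everything it read last time is the same (amber.gen unchanged, config.gen unchanged) — cache -5 kept, no run.
  report.gen: re-examined; everything it read last time is the same (amber.gen unchanged, render.gen unchanged) — cache -5 kept, no run.
  omega.gen: re-examined; everything it read last time is the same (build.gen unchanged, report.gen unchanged) — cache 0 kept, no run.
  east.gen: re-examined; everything it read last time is the same (build.gen unchanged, omega.gen unchanged) — cache 0 kept, no run.

The important point: beta.gen recomputes to an identical value, and the output ends up unchanged.

Dirty set: amber.gen, beta.gen, build.gen, config.gen, east.gen, kernel.gen, omega.gen, render.gen, report.gen.
Run set: beta.gen (1 run).
Re-examined without running (cache reused): amber.gen, build.gen, config.gen, east.gen, kernel.gen, omega.gen, render.gen, report.gen.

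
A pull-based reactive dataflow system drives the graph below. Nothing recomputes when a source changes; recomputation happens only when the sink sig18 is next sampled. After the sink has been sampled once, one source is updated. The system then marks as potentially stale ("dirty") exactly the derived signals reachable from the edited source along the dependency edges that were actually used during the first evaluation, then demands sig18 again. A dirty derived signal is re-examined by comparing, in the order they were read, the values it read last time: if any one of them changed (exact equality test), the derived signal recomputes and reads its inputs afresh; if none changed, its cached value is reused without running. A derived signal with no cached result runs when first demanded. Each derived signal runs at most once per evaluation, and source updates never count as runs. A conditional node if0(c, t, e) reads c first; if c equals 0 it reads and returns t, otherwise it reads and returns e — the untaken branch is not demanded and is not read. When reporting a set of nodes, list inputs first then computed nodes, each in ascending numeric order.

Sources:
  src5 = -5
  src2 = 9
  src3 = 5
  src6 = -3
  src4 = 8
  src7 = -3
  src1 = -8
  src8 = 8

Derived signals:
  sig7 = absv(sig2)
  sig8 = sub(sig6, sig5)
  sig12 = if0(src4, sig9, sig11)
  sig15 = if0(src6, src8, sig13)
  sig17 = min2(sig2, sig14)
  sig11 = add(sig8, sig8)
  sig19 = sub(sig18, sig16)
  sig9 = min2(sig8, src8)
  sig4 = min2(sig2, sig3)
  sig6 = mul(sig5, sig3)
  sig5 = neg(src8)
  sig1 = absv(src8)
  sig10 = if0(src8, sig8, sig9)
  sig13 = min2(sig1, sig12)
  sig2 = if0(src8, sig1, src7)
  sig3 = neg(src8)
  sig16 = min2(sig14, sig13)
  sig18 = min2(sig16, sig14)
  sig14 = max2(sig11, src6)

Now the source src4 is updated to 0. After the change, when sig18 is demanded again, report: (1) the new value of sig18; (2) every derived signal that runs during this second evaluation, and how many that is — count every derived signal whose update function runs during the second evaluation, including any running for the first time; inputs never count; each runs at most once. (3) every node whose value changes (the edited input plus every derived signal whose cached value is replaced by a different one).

First evaluation (everything demanded from the output):
  sig1 = absv(8) = 8
  sig3 = neg(8) = -8
  sig5 = neg(8) = -8
  sig6 = mul(-8, -8) = 64
  sig8 = sub(64, -8) = 72
  sig11 = add(72, 72) = 144
  sig12 = if0(src4=8 -> else branch sig11) = 144
  sig13 = min2(8, 144) = 8
  sig14 = max2(144, -3) = 144
  sig16 = min2(144, 8) = 8
  sig18 = min2(8, 144) = 8

Propagation after the edit:
  sig9: demanded for the first time — runs, produces 8.
  sig12: runs — src4 8->0; result 8.
  sig13: runs — sig12 144->8; result 8 (same value as before).
  sig16: checked — values it read are unchanged (sig14 unchanged, sig13 unchanged); reused cached 8 without running.
  sig18: checked — values it read are unchanged (sig16 unchanged, sig14 unchanged); reused cached 8 without running.

Key observation: a condition flipped, so demand reaches new nodes — sig9 runs for the first time.

New value of sig18: 8.
Derived signals that run: sig9, sig12, sig13 — 3 in total.
Values that change: src4, sig12.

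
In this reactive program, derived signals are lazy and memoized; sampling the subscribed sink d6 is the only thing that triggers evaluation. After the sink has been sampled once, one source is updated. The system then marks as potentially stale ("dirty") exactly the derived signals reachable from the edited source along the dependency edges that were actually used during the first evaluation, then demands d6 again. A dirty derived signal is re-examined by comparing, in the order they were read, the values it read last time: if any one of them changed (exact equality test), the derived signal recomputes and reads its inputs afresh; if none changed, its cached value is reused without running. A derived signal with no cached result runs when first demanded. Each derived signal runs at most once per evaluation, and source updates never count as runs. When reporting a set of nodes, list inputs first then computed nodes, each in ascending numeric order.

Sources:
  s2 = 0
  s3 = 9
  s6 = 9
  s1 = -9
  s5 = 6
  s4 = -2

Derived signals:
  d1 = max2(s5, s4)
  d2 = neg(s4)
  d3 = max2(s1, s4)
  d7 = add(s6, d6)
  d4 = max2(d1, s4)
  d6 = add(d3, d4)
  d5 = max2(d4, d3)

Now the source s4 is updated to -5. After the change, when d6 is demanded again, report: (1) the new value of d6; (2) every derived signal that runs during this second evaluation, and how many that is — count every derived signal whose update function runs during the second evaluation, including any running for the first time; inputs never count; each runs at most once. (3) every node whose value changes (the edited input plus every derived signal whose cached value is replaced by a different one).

First demand of the output computes:
  d1 = max2(6, -2) = 6
  d3 = max2(-9, -2) = -2
  d4 = max2(6, -2) = 6
  d6 = add(-2, 6) = 4

After the edit, cleaning proceeds:
  d1: a read changed (s4 -2->-5) — executes, giving 6 — identical to its old value.
  d3: a read changed (s4 -2->-5) — executes, giving -5.
  d4: a read changed (s4 -2->-5) — executes, giving 6 — identical to its old value.
  d6: a read changed (d3 -2->-5) — executes, giving 1.

Demanding d6 again yields 1.
4 derived signals run: d1, d3, d4, d6.
The nodes whose values change: s4, d3, d6.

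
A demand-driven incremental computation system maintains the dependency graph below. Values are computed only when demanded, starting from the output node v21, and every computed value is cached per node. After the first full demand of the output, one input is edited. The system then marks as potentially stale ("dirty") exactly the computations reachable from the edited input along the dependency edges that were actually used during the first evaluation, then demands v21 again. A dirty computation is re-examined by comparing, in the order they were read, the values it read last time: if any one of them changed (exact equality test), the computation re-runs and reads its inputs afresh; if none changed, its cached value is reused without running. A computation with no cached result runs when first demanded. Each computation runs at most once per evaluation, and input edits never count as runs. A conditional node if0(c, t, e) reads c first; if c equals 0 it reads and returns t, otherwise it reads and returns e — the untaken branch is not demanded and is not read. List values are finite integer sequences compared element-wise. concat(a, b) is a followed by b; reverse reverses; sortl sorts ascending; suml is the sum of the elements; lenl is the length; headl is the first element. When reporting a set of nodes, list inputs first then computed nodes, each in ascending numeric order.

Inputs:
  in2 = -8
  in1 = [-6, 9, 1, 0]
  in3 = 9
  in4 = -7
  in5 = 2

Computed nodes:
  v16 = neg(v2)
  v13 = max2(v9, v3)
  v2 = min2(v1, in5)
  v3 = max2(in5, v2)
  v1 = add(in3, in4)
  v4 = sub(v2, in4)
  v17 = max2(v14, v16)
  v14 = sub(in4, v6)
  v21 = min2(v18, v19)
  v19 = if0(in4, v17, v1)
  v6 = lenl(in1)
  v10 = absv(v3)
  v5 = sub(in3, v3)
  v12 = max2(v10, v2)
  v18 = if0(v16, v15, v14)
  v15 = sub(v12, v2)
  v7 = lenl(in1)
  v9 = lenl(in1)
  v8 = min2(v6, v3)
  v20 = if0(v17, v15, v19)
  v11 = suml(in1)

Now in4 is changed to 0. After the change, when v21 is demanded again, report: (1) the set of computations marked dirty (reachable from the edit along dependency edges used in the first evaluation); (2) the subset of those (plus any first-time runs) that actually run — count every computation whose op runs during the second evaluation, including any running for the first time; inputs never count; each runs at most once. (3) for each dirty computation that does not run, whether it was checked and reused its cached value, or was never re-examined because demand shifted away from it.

Marked dirty: v1, v2, v14, v16, v18, v19, v21.
Computations that run: v1, v2, v14, v17, v18, v19, v21 — 7 in total.
Checked but reused from cache: v16.
Key observation: a condition flipped, so demand reaches new nodes — v17 runs for the first time.

First evaluation (everything demanded from the output):
  v1 = add(9, -7) = 2
  v2 = min2(2, 2) = 2
  v6 = lenl([-6, 9, 1, 0]) = 4
  v14 = sub(-7, 4) = -11
  v16 = neg(2) = -2
  v18 = if0(v16=-2 -> else branch v14) = -11
  v19 = if0(in4=-7 -> else branch v1) = 2
  v21 = min2(-11, 2) = -11

Propagation after the edit:
  v1: runs — in4 -7->0; result 9.
  v2: runs — v1 2->9; result 2 (same value as before).
  v14: runs — in4 -7->0; result -4.
  v16: checked — values it read are unchanged (v2 unchanged); reused cached -2 without running.
  v17: demanded for the first time — runs, produces -2.
  v18: runs — v14 -11->-4; result -4.
  v19: runs — in4 -7->0; v1 2->9; result -2.
  v21: runs — v18 -11->-4; v19 2->-2; result -4.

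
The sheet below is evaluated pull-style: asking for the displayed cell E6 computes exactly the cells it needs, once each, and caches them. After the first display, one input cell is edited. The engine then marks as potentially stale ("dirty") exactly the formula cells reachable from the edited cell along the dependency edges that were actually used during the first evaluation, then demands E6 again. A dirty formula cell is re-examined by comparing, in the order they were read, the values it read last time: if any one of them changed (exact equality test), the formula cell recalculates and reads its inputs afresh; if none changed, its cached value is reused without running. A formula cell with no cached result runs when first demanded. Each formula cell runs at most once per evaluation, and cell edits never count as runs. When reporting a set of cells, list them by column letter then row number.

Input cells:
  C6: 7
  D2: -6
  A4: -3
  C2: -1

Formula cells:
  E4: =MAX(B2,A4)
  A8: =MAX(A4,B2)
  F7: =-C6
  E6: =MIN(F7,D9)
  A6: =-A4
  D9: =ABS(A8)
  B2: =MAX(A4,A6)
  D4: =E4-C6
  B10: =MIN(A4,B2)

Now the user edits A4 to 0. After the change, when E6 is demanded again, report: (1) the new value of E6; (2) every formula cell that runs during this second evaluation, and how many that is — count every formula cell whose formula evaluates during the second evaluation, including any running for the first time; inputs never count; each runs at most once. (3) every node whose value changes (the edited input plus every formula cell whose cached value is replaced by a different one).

First demand of the output computes:
  A6 = -(-3) = 3
  B2 = MAX(-3, 3) = 3
  A8 = MAX(-3, 3) = 3
  D9 = ABS(3) = 3
  F7 = -(7) = -7
  E6 = MIN(-7, 3) = -7

After the edit, cleaning proceeds:
  A6: a read changed (A4 -3->0) — executes, giving 0.
  B2: a read changed (A4 -3->0; A6 3->0) — executes, giving 0.
  A8: a read changed (A4 -3->0; B2 3->0) — executes, giving 0.
  D9: a read changed (A8 3->0) — executes, giving 0.
  E6: a read changed (D9 3->0) — executes, giving -7 — identical to its old value.

Demanding E6 again yields -7.
5 formula cells run: A6, A8, B2, D9, E6.
The nodes whose values change: A4, A6, A8, B2, D9.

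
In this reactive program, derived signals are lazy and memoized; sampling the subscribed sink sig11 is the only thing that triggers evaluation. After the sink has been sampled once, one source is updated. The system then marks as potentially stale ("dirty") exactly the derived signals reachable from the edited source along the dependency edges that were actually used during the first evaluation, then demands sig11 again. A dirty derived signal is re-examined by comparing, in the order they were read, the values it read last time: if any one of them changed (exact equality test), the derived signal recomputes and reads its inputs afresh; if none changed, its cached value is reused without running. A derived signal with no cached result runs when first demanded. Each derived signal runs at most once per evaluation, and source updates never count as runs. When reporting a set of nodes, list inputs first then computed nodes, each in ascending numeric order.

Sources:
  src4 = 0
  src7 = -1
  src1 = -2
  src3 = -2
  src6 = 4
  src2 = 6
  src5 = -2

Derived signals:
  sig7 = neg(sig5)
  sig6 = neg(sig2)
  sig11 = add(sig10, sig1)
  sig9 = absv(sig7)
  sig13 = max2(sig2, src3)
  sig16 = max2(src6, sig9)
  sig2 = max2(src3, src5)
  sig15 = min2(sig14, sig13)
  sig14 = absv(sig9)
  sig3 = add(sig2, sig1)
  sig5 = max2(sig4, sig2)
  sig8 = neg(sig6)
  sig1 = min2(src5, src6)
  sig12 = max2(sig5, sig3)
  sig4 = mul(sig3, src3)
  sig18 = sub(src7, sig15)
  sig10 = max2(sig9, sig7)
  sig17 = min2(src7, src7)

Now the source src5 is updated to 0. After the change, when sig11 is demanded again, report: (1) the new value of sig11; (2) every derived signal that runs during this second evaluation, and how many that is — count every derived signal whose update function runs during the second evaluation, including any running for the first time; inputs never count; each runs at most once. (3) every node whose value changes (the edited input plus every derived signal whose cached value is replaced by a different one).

Demanding sig11 again yields 0.
9 derived signals run: sig1, sig2, sig3, sig4, sig5, sig7, sig9, sig10, sig11.
The nodes whose values change: src5, sig1, sig2, sig3, sig4, sig5, sig7, sig9, sig10, sig11.

First demand of the output computes:
  sig1 = min2(-2, 4) = -2
  sig2 = max2(-2, -2) = -2
  sig3 = add(-2, -2) = -4
  sig4 = mul(-4, -2) = 8
  sig5 = max2(8, -2) = 8
  sig7 = neg(8) = -8
  sig9 = absv(-8) = 8
  sig10 = max2(8, -8) = 8
  sig11 = add(8, -2) = 6

After the edit, cleaning proceeds:
  sig1: a read changed (src5 -2->0) — executes, giving 0.
  sig2: a read changed (src5 -2->0) — executes, giving 0.
  sig3: a read changed (sig2 -2->0; sig1 -2->0) — executes, giving 0.
  sig4: a read changed (sig3 -4->0) — executes, giving 0.
  sig5: a read changed (sig4 8->0; sig2 -2->0) — executes, giving 0.
  sig7: a read changed (sig5 8->0) — executes, giving 0.
  sig9: a read changed (sig7 -8->0) — executes, giving 0.
  sig10: a read changed (sig9 8->0; sig7 -8->0) — executes, giving 0.
  sig11: a read changed (sig10 8->0; sig1 -2->0) — executes, giving 0.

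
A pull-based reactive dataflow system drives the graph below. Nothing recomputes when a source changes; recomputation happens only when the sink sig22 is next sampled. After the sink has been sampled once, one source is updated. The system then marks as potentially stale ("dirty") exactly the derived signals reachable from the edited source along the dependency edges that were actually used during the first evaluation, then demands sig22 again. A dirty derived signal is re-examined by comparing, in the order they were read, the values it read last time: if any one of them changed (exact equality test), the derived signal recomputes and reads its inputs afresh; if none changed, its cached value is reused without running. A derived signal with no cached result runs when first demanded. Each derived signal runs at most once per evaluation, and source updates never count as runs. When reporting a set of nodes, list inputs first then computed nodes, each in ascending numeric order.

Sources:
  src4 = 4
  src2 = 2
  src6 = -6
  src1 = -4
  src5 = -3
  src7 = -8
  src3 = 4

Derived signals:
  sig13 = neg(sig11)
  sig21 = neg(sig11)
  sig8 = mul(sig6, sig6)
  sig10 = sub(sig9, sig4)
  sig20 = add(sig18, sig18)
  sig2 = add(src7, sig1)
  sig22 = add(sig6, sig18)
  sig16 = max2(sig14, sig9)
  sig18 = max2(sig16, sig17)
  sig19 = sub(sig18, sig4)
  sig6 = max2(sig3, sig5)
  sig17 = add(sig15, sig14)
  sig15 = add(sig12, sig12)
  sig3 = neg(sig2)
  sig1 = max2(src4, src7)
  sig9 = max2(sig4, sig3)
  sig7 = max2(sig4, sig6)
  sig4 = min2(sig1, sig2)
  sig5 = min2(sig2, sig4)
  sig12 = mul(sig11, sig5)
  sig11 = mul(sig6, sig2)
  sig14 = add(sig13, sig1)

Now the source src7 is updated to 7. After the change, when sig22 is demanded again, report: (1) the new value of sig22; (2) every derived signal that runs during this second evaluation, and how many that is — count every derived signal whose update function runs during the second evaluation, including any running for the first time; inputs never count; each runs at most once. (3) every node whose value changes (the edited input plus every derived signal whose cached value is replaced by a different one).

First evaluation (everything demanded from the output):
  sig1 = max2(4, -8) = 4
  sig2 = add(-8, 4) = -4
  sig3 = neg(-4) = 4
  sig4 = min2(4, -4) = -4
  sig5 = min2(-4, -4) = -4
  sig6 = max2(4, -4) = 4
  sig9 = max2(-4, 4) = 4
  sig11 = mul(4, -4) = -16
  sig12 = mul(-16, -4) = 64
  sig13 = neg(-16) = 16
  sig14 = add(16, 4) = 20
  sig15 = add(64, 64) = 128
  sig16 = max2(20, 4) = 20
  sig17 = add(128, 20) = 148
  sig18 = max2(20, 148) = 148
  sig22 = add(4, 148) = 152

Propagation after the edit:
  sig1: runs — src7 -8->7; result 7.
  sig2: runs — src7 -8->7; sig1 4->7; result 14.
  sig3: runs — sig2 -4->14; result -14.
  sig4: runs — sig1 4->7; sig2 -4->14; result 7.
  sig5: runs — sig2 -4->14; sig4 -4->7; result 7.
  sig6: runs — sig3 4->-14; sig5 -4->7; result 7.
  sig9: runs — sig4 -4->7; sig3 4->-14; result 7.
  sig11: runs — sig6 4->7; sig2 -4->14; result 98.
  sig12: runs — sig11 -16->98; sig5 -4->7; result 686.
  sig13: runs — sig11 -16->98; result -98.
  sig14: runs — sig13 16->-98; sig1 4->7; result -91.
  sig15: runs — sig12 64->686; sig12 64->686; result 1372.
  sig16: runs — sig14 20->-91; sig9 4->7; result 7.
  sig17: runs — sig15 128->1372; sig14 20->-91; result 1281.
  sig18: runs — sig16 20->7; sig17 148->1281; result 1281.
  sig22: runs — sig6 4->7; sig18 148->1281; result 1288.

New value of sig22: 1288.
Derived signals that run: sig1, sig2, sig3, sig4, sig5, sig6, sig9, sig11, sig12, sig13, sig14, sig15, sig16, sig17, sig18, sig22 — 16 in total.
Values that change: src7, sig1, sig2, sig3, sig4, sig5, sig6, sig9, sig11, sig12, sig13, sig14, sig15, sig16, sig17, sig18, sig22.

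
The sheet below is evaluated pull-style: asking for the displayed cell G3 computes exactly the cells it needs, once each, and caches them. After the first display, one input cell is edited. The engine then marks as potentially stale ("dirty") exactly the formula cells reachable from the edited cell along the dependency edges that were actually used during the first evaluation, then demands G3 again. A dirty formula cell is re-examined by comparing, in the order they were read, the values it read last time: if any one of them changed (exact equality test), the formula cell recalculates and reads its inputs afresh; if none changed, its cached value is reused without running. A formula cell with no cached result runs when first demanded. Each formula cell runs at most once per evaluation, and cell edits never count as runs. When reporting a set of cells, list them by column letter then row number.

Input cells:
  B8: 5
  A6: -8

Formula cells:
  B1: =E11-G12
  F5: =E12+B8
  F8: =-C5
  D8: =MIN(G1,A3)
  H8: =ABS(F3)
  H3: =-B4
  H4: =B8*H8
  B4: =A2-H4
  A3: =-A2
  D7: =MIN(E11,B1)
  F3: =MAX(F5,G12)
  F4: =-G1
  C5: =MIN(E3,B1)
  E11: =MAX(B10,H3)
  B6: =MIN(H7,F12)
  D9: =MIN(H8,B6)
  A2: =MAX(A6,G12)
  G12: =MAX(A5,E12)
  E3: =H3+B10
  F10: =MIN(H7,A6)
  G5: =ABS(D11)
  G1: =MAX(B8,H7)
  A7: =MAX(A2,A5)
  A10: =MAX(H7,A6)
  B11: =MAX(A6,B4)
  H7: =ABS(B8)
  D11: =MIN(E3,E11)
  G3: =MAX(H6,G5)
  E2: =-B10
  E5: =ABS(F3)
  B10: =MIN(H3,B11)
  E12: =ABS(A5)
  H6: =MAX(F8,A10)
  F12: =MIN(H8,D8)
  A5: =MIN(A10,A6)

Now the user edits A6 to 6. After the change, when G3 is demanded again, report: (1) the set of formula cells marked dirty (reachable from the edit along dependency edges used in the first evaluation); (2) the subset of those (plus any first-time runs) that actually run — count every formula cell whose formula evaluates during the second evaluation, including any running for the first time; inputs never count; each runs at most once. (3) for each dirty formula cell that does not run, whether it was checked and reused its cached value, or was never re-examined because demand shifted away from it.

The edit dirties: A2, A5, A10, B1, B4, B10, B11, C5, D11, E3, E11, E12, F3, F5, F8, G3, G5, G12, H3, H4, H6, H8.
21 formula cells run: A2, A5, A10, B1, B4, B10, B11, C5, D11, E3, E11, E12, F3, F5, F8, G3, G12, H3, H4, H6, H8.
Cache hits after checking: G5.
Note where the cutoff bites: G5 is checked, finds nothing changed, and keeps its cache.

First demand of the output computes:
  H7 = ABS(5) = 5
  A10 = MAX(5, -8) = 5
  A5 = MIN(5, -8) = -8
  E12 = ABS(-8) = 8
  F5 = 8 + 5 = 13
  G12 = MAX(-8, 8) = 8
  A2 = MAX(-8, 8) = 8
  F3 = MAX(13, 8) = 13
  H8 = ABS(13) = 13
  H4 = 5 * 13 = 65
  B4 = 8 - 65 = -57
  B11 = MAX(-8, -57) = -8
  H3 = -(-57) = 57
  B10 = MIN(57, -8) = -8
  E3 = 57 + -8 = 49
  E11 = MAX(-8, 57) = 57
  B1 = 57 - 8 = 49
  C5 = MIN(49, 49) = 49
  D11 = MIN(49, 57) = 49
  F8 = -(49) = -49
  G5 = ABS(49) = 49
  H6 = MAX(-49, 5) = 5
  G3 = MAX(5, 49) = 49

After the edit, cleaning proceeds:
  A10: a read changed (A6 -8->6) — executes, giving 6.
  A5: a read changed (A10 5->6; A6 -8->6) — executes, giving 6.
  E12: a read changed (A5 -8->6) — executes, giving 6.
  F5: a read changed (E12 8->6) — executes, giving 11.
  G12: a read changed (A5 -8->6; E12 8->6) — executes, giving 6.
  A2: a read changed (A6 -8->6; G12 8->6) — executes, giving 6.
  F3: a read changed (F5 13->11; G12 8->6) — executes, giving 11.
  H8: a read changed (F3 13->11) — executes, giving 11.
  H4: a read changed (H8 13->11) — executes, giving 55.
  B4: a read changed (A2 8->6; H4 65->55) — executes, giving -49.
  B11: a read changed (A6 -8->6; B4 -57->-49) — executes, giving 6.
  H3: a read changed (B4 -57->-49) — executes, giving 49.
  B10: a read changed (H3 57->49; B11 -8->6) — executes, giving 6.
  E3: a read changed (H3 57->49; B10 -8->6) — executes, giving 55.
  E11: a read changed (B10 -8->6; H3 57->49) — executes, giving 49.
  B1: a read changed (E11 57->49; G12 8->6) — executes, giving 43.
  C5: a read changed (E3 49->55; B1 49->43) — executes, giving 43.
  D11: a read changed (E3 49->55; E11 57->49) — executes, giving 49 — identical to its old value.
  F8: a read changed (C5 49->43) — executes, giving -43.
  G5: dirty, but its reads are unchanged (D11 unchanged); cached 49 stands.
  H6: a read changed (F8 -49->-43; A10 5->6) — executes, giving 6.
  G3: a read changed (H6 5->6) — executes, giving 49 — identical to its old value.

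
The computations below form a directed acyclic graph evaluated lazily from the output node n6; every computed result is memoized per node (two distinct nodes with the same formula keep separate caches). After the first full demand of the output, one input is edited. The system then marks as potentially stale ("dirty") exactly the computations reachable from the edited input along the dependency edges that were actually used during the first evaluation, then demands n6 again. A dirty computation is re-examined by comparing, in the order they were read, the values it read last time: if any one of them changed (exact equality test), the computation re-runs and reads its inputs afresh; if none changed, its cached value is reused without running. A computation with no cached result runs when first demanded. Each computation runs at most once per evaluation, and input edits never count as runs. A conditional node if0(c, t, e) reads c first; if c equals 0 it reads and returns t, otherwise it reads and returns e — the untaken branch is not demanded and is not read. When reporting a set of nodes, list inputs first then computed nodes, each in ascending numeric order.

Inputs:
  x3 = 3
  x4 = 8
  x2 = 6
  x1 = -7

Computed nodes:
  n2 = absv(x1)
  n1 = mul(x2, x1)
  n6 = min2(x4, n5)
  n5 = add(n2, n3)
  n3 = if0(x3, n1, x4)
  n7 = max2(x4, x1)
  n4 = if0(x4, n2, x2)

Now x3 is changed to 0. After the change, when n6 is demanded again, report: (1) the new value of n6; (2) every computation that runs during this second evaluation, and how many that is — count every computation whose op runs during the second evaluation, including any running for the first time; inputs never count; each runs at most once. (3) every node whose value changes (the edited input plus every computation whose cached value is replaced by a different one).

First demand of the output computes:
  n2 = absv(-7) = 7
  n3 = if0(x3=3 -> else branch x4) = 8
  n5 = add(7, 8) = 15
  n6 = min2(8, 15) = 8

After the edit, cleaning proceeds:
  n1: had never run; runs now, result -42.
  n3: a read changed (x3 3->0) — executes, giving -42.
  n5: a read changed (n3 8->-42) — executes, giving -35.
  n6: a read changed (n5 15->-35) — executes, giving -35.

Note the branch switch — n1 had no cache and runs now for the first time.

Demanding n6 again yields -35.
4 computations run: n1, n3, n5, n6.
The nodes whose values change: x3, n3, n5, n6.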